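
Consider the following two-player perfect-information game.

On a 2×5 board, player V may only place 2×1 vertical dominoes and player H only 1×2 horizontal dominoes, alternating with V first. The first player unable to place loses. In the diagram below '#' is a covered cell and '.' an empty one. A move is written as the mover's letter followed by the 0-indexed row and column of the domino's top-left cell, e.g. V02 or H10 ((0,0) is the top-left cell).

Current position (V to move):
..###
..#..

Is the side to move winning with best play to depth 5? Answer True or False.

V winning at [..###/..#..]: True

[..###/..#..] V move#1: V00:+1/#.###/#.#..*, V01:+1/.####/.##..
[#.###/#.#..] H move#2: H13:-1/#.###/#.###*
[#.###/#.###] V move#3: V01:+1/#####/#####*
[#####/#####] end (terminal -1, H#4); searched ..###/..#.. to 5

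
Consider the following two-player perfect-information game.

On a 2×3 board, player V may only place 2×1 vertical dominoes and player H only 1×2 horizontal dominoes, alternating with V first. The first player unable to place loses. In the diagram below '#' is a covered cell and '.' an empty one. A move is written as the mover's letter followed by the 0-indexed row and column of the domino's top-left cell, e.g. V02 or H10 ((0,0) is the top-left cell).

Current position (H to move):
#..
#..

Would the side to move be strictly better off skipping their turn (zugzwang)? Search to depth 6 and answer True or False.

ply 1, H at #../#.. | H01=+1→###/#..*; H11=+1→#../###
ply 2: ###/#.. is terminal -1 (V); from #../#.. depth 6
pass branch (V moves first from the same position):
  | ply 1, V at #../#.. | V01=+1→##./##.*; V02=+1→#.#/#.#
  | ply 2: ##./##. is terminal -1 (H); from #../#.. depth 6
H moving scores +1; H passing scores -1

zugzwang(#../#.., H) = False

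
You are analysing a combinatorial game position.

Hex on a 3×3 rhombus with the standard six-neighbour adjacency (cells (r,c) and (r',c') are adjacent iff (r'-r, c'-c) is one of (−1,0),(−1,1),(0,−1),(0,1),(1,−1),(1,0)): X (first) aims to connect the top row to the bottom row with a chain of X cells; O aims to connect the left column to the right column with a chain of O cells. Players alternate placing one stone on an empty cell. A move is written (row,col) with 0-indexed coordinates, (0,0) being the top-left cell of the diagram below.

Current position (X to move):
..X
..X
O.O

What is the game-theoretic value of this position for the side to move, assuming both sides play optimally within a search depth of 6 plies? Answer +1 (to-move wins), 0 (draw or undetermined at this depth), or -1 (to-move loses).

ply 1, X at ..X/..X/O.O | (0,0)=-1→X.X/..X/O.O; (0,1)=-1→.XX/..X/O.O; (1,0)=-1→..X/X.X/O.O; (1,1)=-1→..X/.XX/O.O; (2,1)=+1→..X/..X/OXO*
ply 2: ..X/..X/OXO is terminal -1 (O); from ..X/..X/O.O depth 6

value(..X/..X/O.O, X) = +1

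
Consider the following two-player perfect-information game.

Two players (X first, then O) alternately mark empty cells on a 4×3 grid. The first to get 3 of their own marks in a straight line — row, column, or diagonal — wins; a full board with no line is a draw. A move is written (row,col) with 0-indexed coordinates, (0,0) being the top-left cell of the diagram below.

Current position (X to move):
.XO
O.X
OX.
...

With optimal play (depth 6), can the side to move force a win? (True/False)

p1 X@[.XO/O.X/OX./...]: (0,0)[XXO/O.X/OX./...]-1 (1,1)[.XO/OXX/OX./...]+1* (2,2)[.XO/O.X/OXX/...]-1 (3,0)[.XO/O.X/OX./X..]+1 (3,1)[.XO/O.X/OX./.X.]-1 (3,2)[.XO/O.X/OX./..X]-1
p2 O@[.XO/OXX/OX./...] terminal -1; root [.XO/O.X/OX./...] d6

X winning at [.XO/O.X/OX./...]: True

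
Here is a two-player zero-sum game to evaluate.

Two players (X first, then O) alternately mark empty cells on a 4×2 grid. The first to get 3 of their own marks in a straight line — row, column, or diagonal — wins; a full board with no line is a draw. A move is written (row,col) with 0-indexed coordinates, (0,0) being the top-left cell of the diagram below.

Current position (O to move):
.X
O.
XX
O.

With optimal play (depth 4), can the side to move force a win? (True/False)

[.X/O./XX/O.] O move#1: (0,0):-1/OX/O./XX/O., (1,1):+0/.X/OO/XX/O.*, (3,1):-1/.X/O./XX/OO
[.X/OO/XX/O.] X move#2: (0,0):+0/XX/OO/XX/O.*, (3,1):+0/.X/OO/XX/OX
[XX/OO/XX/O.] O move#3: (3,1):+0/XX/OO/XX/OO*
[XX/OO/XX/OO] end (terminal +0, X#4); searched .X/O./XX/O. to 4

O winning at [.X/O./XX/O.]: False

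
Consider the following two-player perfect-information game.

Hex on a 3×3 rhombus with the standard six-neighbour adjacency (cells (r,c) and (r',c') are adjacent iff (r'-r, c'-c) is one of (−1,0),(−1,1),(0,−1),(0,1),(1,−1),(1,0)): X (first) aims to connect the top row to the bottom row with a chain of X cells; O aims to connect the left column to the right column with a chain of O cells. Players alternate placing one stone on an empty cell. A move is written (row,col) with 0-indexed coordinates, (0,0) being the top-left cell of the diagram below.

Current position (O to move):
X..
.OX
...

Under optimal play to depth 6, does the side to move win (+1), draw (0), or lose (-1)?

[X../.OX/...] O move#1: (0,1):-1/XO./.OX/..., (0,2):+1/X.O/.OX/...*, (1,0):-1/X../OOX/..., (2,0):-1/X../.OX/O.., (2,1):+1/X../.OX/.O., (2,2):+1/X../.OX/..O
[X.O/.OX/...] X move#2: (0,1):-1/XXO/.OX/...*, (1,0):-1/X.O/XOX/..., (2,0):-1/X.O/.OX/X.., (2,1):-1/X.O/.OX/.X., (2,2):-1/X.O/.OX/..X
[XXO/.OX/...] O move#3: (1,0):+1/XXO/OOX/...*, (2,0):+1/XXO/.OX/O.., (2,1):+1/XXO/.OX/.O., (2,2):+1/XXO/.OX/..O
[XXO/OOX/...] end (terminal -1, X#4); searched X../.OX/... to 6

value(X../.OX/..., O) = +1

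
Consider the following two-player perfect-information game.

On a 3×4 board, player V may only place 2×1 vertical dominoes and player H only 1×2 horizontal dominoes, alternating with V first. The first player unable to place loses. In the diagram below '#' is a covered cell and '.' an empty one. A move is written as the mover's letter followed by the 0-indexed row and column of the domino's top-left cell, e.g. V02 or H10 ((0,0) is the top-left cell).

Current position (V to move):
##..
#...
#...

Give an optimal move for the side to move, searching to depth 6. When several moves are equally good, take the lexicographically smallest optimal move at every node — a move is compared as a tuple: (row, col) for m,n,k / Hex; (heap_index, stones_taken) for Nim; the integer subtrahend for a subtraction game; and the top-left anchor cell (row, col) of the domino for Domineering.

V's best at [##../#.../#...]: V02

ply 1, V at ##../#.../#... | V02=+1→###./#.#./#...*; V03=-1→##.#/#..#/#...; V11=-1→##../##../##..; V12=+1→##../#.#./#.#.; V13=-1→##../#..#/#..#
ply 2, H at ###./#.#./#... | H21=-1→###./#.#./###.*; H22=-1→###./#.#./#.##
ply 3, V at ###./#.#./###. | V03=+1→####/#.##/###.*; V13=+1→###./#.##/####
ply 4: ####/#.##/###. is terminal -1 (H); from ##../#.../#... depth 6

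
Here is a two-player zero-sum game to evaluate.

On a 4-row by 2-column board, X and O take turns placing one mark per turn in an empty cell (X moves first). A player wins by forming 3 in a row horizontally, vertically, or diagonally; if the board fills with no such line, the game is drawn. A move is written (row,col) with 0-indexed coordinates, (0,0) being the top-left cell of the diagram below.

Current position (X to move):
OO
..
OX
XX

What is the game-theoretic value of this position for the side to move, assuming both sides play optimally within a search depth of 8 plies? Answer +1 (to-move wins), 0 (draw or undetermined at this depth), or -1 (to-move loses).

[OO/../OX/XX] X move#1: (1,0):+0/OO/X./OX/XX, (1,1):+1/OO/.X/OX/XX*
[OO/.X/OX/XX] end (terminal -1, O#2); searched OO/../OX/XX to 8

value(OO/../OX/XX, X) = +1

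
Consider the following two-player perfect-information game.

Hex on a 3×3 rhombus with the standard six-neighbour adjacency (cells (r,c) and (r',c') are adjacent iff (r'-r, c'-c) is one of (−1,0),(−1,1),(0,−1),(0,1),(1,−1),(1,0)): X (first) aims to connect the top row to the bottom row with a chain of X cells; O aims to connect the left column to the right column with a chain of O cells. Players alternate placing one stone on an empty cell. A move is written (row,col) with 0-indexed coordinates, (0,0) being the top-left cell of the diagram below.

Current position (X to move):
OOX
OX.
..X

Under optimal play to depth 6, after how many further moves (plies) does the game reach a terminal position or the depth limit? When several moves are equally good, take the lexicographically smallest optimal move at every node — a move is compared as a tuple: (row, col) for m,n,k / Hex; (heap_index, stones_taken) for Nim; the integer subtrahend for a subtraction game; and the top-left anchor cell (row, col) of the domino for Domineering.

ply 1, X at OOX/OX./..X | (1,2)=+1→OOX/OXX/..X*; (2,0)=+1→OOX/OX./X.X; (2,1)=+1→OOX/OX./.XX
ply 2: OOX/OXX/..X is terminal -1 (O); from OOX/OX./..X depth 6

PV length from [OOX/OX./..X]: 1 ply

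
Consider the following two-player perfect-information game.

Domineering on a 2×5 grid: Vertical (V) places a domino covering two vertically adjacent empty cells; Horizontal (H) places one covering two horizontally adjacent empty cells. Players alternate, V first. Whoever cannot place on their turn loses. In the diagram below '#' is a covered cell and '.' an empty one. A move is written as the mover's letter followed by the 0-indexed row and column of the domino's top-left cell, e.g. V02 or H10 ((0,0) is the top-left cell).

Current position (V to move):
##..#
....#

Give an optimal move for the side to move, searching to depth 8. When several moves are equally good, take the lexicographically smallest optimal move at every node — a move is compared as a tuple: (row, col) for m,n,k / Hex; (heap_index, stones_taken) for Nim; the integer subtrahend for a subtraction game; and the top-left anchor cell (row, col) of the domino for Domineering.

p1 V@[##..#/....#]: V02[###.#/..#.#]+1* V03[##.##/...##]-1
p2 H@[###.#/..#.#]: H10[###.#/###.#]-1*
p3 V@[###.#/###.#]: V03[#####/#####]+1*
p4 H@[#####/#####] terminal -1; root [##..#/....#] d8

V's best at [##..#/....#]: V02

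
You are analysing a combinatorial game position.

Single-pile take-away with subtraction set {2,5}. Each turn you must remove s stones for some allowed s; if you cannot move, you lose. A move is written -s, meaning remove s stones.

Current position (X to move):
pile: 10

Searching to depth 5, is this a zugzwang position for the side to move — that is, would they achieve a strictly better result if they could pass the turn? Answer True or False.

[10] X move#1: -2:+1/8*, -5:-1/5
[8] O move#2: -2:-1/6*, -5:-1/3
[6] X move#3: -2:+1/4*, -5:+1/1
[4] O move#4: -2:-1/2*
[2] X move#5: -2:+1/0*
[0] end (terminal -1, O#6); searched 10 to 5
pass branch (O moves first from the same position):
  | [10] O move#1: -2:+1/8*, -5:-1/5
  | [8] X move#2: -2:-1/6*, -5:-1/3
  | [6] O move#3: -2:+1/4*, -5:+1/1
  | [4] X move#4: -2:-1/2*
  | [2] O move#5: -2:+1/0*
  | [0] end (terminal -1, X#6); searched 10 to 5
X moving scores +1; X passing scores -1

zugzwang(10, X) = False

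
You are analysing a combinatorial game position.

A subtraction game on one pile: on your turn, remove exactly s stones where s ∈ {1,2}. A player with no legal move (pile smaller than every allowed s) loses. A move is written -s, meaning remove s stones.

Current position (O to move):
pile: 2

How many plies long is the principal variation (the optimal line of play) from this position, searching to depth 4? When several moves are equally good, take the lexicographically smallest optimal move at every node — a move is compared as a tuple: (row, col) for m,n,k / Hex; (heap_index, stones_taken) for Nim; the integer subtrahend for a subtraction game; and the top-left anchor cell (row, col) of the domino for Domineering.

PV length from [2]: 1 ply

ply 1, O at 2 | -1=-1→1; -2=+1→0*
ply 2: 0 is terminal -1 (X); from 2 depth 4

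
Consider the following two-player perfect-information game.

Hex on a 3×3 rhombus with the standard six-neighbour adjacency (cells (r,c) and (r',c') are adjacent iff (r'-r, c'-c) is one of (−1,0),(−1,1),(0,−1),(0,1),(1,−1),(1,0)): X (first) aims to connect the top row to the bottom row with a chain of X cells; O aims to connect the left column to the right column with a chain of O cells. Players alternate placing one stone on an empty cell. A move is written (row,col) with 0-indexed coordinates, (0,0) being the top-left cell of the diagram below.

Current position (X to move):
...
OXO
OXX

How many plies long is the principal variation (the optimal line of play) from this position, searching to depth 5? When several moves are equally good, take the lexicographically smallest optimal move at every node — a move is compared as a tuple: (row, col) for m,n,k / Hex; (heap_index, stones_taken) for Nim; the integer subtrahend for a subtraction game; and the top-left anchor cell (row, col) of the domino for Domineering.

p1 X@[.../OXO/OXX]: (0,0)[X../OXO/OXX]+1* (0,1)[.X./OXO/OXX]+1 (0,2)[..X/OXO/OXX]+1
p2 O@[X../OXO/OXX]: (0,1)[XO./OXO/OXX]-1* (0,2)[X.O/OXO/OXX]-1
p3 X@[XO./OXO/OXX]: (0,2)[XOX/OXO/OXX]+1*
p4 O@[XOX/OXO/OXX] terminal -1; root [.../OXO/OXX] d5

PV length from [.../OXO/OXX]: 3 plies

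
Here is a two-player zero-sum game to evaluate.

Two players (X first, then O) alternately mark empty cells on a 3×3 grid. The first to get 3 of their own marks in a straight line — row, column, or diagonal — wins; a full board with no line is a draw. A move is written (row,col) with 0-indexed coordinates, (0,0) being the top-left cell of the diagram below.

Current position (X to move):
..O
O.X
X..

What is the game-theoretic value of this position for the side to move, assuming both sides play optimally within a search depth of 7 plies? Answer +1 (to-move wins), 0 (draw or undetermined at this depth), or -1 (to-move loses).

value(..O/O.X/X.., X) = 0

p1 X@[..O/O.X/X..]: (0,0)[X.O/O.X/X..]+0* (0,1)[.XO/O.X/X..]+0 (1,1)[..O/OXX/X..]+0 (2,1)[..O/O.X/XX.]+0 (2,2)[..O/O.X/X.X]+0
p2 O@[X.O/O.X/X..]: (0,1)[XOO/O.X/X..]-1 (1,1)[X.O/OOX/X..]+0* (2,1)[X.O/O.X/XO.]+0 (2,2)[X.O/O.X/X.O]+0
p3 X@[X.O/OOX/X..]: (0,1)[XXO/OOX/X..]+0* (2,1)[X.O/OOX/XX.]+0 (2,2)[X.O/OOX/X.X]+0
p4 O@[XXO/OOX/X..]: (2,1)[XXO/OOX/XO.]+0* (2,2)[XXO/OOX/X.O]+0
p5 X@[XXO/OOX/XO.]: (2,2)[XXO/OOX/XOX]+0*
p6 O@[XXO/OOX/XOX] terminal +0; root [..O/O.X/X..] d7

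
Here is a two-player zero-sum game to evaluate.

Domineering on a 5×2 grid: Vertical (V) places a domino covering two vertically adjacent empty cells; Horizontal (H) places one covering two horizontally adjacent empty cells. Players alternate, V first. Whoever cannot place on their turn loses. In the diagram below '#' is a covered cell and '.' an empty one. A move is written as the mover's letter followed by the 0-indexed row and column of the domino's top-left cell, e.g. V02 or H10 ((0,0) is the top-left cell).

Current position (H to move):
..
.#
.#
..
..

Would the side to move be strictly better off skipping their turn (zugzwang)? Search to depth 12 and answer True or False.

zugzwang(../.#/.#/../.., H) = False

p1 H@[../.#/.#/../..]: H00[##/.#/.#/../..]-1 H30[../.#/.#/##/..]+1* H40[../.#/.#/../##]+1
p2 V@[../.#/.#/##/..]: V00[#./##/.#/##/..]-1* V10[../##/##/##/..]-1
p3 H@[#./##/.#/##/..]: H40[#./##/.#/##/##]+1*
p4 V@[#./##/.#/##/##] terminal -1; root [../.#/.#/../..] d12
if H skipped the turn, V would face:
~ p1 V@[../.#/.#/../..]: V00[#./##/.#/../..]-1 V10[../##/##/../..]-1 V20[../.#/##/#./..]+1* V30[../.#/.#/#./#.]+1 V31[../.#/.#/.#/.#]+1
~ p2 H@[../.#/##/#./..]: H00[##/.#/##/#./..]-1* H40[../.#/##/#./##]-1
~ p3 V@[##/.#/##/#./..]: V31[##/.#/##/##/.#]+1*
~ p4 H@[##/.#/##/##/.#] terminal -1; root [../.#/.#/../..] d12
compare (H): move=+1 vs pass=-1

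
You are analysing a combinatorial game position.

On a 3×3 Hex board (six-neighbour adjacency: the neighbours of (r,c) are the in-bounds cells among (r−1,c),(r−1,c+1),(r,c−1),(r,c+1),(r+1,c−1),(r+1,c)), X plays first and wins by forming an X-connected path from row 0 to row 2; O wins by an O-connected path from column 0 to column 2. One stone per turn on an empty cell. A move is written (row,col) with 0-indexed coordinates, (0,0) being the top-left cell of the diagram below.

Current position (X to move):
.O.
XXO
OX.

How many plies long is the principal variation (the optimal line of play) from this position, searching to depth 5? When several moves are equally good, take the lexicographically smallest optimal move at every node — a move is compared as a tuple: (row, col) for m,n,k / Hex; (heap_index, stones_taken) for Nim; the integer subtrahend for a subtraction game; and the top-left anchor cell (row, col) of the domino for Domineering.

PV length from [.O./XXO/OX.]: 1 ply

[.O./XXO/OX.] X move#1: (0,0):+1/XO./XXO/OX.*, (0,2):+1/.OX/XXO/OX., (2,2):+1/.O./XXO/OXX
[XO./XXO/OX.] end (terminal -1, O#2); searched .O./XXO/OX. to 5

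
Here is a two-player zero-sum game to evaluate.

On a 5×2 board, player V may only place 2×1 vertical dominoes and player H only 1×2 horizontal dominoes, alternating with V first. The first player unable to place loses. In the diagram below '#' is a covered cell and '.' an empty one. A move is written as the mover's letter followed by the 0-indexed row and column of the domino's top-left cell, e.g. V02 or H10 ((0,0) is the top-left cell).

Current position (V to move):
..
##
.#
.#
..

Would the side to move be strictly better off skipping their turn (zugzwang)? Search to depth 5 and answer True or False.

zugzwang(../##/.#/.#/.., V) = False

p1 V@[../##/.#/.#/..]: V20[../##/##/##/..]-1* V30[../##/.#/##/#.]-1
p2 H@[../##/##/##/..]: H00[##/##/##/##/..]+1* H40[../##/##/##/##]+1
p3 V@[##/##/##/##/..] terminal -1; root [../##/.#/.#/..] d5
suppose V passes — search the same position with H to move:
pass> p1 H@[../##/.#/.#/..]: H00[##/##/.#/.#/..]-1 H40[../##/.#/.#/##]+1*
pass> p2 V@[../##/.#/.#/##]: V20[../##/##/##/##]-1*
pass> p3 H@[../##/##/##/##]: H00[##/##/##/##/##]+1*
pass> p4 V@[##/##/##/##/##] terminal -1; root [../##/.#/.#/..] d5
for V: play -1, pass -1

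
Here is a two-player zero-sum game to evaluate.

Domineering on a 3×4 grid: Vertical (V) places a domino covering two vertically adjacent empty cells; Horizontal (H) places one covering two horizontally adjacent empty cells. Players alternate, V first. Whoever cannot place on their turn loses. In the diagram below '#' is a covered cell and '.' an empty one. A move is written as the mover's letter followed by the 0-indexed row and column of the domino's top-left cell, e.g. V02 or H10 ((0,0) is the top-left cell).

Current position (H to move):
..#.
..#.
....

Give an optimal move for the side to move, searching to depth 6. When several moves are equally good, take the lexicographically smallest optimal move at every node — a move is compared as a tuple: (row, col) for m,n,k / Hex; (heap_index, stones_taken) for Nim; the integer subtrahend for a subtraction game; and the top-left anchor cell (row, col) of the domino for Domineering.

ply 1, H at ..#./..#./.... | H00=-1→###./..#./....; H10=+1→..#./###./....*; H20=-1→..#./..#./##..; H21=-1→..#./..#./.##.; H22=-1→..#./..#./..##
ply 2, V at ..#./###./.... | V03=-1→..##/####/....*; V13=-1→..#./####/...#
ply 3, H at ..##/####/.... | H00=+1→####/####/....*; H20=+1→..##/####/##..; H21=+1→..##/####/.##.; H22=+1→..##/####/..##
ply 4: ####/####/.... is terminal -1 (V); from ..#./..#./.... depth 6

H's best at [..#./..#./....]: H10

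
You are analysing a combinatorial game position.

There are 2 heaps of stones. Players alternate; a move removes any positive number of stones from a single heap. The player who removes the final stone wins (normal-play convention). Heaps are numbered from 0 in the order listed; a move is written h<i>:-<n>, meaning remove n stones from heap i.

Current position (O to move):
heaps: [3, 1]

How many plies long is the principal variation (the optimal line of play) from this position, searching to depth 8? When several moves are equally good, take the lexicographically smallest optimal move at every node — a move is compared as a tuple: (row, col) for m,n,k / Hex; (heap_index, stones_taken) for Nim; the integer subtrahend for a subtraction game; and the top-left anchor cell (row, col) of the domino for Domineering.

PV length from [(3,1)]: 3 plies

ply 1, O at (3,1) | h0:-1=-1→(2,1); h0:-2=+1→(1,1)*; h0:-3=-1→(0,1); h1:-1=-1→(3,0)
ply 2, X at (1,1) | h0:-1=-1→(0,1)*; h1:-1=-1→(1,0)
ply 3, O at (0,1) | h1:-1=+1→(0,0)*
ply 4: (0,0) is terminal -1 (X); from (3,1) depth 8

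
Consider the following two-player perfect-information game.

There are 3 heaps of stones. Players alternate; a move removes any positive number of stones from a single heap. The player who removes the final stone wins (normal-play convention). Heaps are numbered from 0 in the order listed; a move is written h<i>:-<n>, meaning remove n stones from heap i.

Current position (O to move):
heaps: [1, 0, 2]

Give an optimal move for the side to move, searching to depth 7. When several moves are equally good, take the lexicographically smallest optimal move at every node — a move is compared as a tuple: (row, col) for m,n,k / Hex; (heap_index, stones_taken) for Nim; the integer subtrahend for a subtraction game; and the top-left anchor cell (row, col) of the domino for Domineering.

[(1,0,2)] O move#1: h0:-1:-1/(0,0,2), h2:-1:+1/(1,0,1)*, h2:-2:-1/(1,0,0)
[(1,0,1)] X move#2: h0:-1:-1/(0,0,1)*, h2:-1:-1/(1,0,0)
[(0,0,1)] O move#3: h2:-1:+1/(0,0,0)*
[(0,0,0)] end (terminal -1, X#4); searched (1,0,2) to 7

O's best at [(1,0,2)]: h2:-1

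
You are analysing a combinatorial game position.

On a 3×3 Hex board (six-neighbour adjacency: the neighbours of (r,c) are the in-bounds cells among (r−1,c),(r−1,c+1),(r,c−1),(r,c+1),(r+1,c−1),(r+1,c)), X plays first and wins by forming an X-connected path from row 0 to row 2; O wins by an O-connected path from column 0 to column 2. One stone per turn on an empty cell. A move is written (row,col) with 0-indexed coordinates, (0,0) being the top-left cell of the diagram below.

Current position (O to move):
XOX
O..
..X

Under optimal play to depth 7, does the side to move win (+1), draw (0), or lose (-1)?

value(XOX/O../..X, O) = -1

p1 O@[XOX/O../..X]: (1,1)[XOX/OO./..X]-1* (1,2)[XOX/O.O/..X]-1 (2,0)[XOX/O../O.X]-1 (2,1)[XOX/O../.OX]-1
p2 X@[XOX/OO./..X]: (1,2)[XOX/OOX/..X]+1* (2,0)[XOX/OO./X.X]-1 (2,1)[XOX/OO./.XX]-1
p3 O@[XOX/OOX/..X] terminal -1; root [XOX/O../..X] d7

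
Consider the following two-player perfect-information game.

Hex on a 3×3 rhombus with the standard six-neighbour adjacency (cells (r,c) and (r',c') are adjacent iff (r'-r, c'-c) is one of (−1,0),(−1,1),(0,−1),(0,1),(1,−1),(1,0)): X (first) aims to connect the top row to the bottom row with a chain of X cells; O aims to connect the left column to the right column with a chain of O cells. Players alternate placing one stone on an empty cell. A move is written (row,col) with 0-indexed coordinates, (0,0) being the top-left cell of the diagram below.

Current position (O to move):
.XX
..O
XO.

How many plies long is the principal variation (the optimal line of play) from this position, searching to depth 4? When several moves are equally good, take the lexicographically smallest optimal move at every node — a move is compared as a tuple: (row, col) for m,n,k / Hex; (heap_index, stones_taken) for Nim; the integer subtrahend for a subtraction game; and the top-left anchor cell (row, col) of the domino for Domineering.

PV length from [.XX/..O/XO.]: 2 plies

[.XX/..O/XO.] O move#1: (0,0):-1/OXX/..O/XO.*, (1,0):-1/.XX/O.O/XO., (1,1):-1/.XX/.OO/XO., (2,2):-1/.XX/..O/XOO
[OXX/..O/XO.] X move#2: (1,0):+1/OXX/X.O/XO.*, (1,1):+1/OXX/.XO/XO., (2,2):+1/OXX/..O/XOX
[OXX/X.O/XO.] end (terminal -1, O#3); searched .XX/..O/XO. to 4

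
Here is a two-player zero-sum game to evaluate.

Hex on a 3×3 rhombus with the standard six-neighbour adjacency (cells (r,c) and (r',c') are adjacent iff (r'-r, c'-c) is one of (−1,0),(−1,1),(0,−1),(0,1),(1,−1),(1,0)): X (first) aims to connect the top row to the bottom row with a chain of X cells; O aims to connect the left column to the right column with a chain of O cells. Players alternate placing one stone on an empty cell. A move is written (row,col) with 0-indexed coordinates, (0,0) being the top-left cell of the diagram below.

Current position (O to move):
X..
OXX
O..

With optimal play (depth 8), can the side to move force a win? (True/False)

[X../OXX/O..] O move#1: (0,1):-1/XO./OXX/O..*, (0,2):-1/X.O/OXX/O.., (2,1):-1/X../OXX/OO., (2,2):-1/X../OXX/O.O
[XO./OXX/O..] X move#2: (0,2):+1/XOX/OXX/O..*, (2,1):-1/XO./OXX/OX., (2,2):-1/XO./OXX/O.X
[XOX/OXX/O..] O move#3: (2,1):-1/XOX/OXX/OO.*, (2,2):-1/XOX/OXX/O.O
[XOX/OXX/OO.] X move#4: (2,2):+1/XOX/OXX/OOX*
[XOX/OXX/OOX] end (terminal -1, O#5); searched X../OXX/O.. to 8

O winning at [X../OXX/O..]: False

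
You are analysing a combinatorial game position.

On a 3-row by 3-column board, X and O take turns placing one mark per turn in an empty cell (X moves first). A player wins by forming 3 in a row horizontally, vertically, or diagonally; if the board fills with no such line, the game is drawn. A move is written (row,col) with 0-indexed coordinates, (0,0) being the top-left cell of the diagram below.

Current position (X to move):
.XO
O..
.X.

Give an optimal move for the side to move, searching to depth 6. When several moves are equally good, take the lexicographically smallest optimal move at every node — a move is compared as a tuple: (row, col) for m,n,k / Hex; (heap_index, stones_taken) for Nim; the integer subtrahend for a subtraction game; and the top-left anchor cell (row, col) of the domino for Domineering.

p1 X@[.XO/O../.X.]: (0,0)[XXO/O../.X.]-1 (1,1)[.XO/OX./.X.]+1* (1,2)[.XO/O.X/.X.]+0 (2,0)[.XO/O../XX.]+1 (2,2)[.XO/O../.XX]+1
p2 O@[.XO/OX./.X.] terminal -1; root [.XO/O../.X.] d6

X's best at [.XO/O../.X.]: (1,1)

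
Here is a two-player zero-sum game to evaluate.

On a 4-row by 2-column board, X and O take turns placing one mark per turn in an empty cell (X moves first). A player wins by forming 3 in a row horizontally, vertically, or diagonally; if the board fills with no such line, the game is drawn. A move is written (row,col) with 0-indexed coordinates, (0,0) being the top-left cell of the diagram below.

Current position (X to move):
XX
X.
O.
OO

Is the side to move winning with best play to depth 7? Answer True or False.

p1 X@[XX/X./O./OO]: (1,1)[XX/XX/O./OO]+0* (2,1)[XX/X./OX/OO]+0
p2 O@[XX/XX/O./OO]: (2,1)[XX/XX/OO/OO]+0*
p3 X@[XX/XX/OO/OO] terminal +0; root [XX/X./O./OO] d7

X winning at [XX/X./O./OO]: False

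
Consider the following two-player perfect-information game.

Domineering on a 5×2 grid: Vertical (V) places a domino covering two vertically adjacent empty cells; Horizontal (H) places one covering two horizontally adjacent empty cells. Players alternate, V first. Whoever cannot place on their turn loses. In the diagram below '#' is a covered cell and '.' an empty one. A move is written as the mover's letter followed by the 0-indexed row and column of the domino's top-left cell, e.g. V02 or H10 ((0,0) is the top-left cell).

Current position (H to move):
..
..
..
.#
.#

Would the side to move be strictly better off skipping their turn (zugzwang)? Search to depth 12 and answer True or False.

zugzwang(../../../.#/.#, H) = False

p1 H@[../../../.#/.#]: H00[##/../../.#/.#]-1 H10[../##/../.#/.#]+1* H20[../../##/.#/.#]-1
p2 V@[../##/../.#/.#]: V20[../##/#./##/.#]-1* V30[../##/../##/##]-1
p3 H@[../##/#./##/.#]: H00[##/##/#./##/.#]+1*
p4 V@[##/##/#./##/.#] terminal -1; root [../../../.#/.#] d12
suppose H passes — search the same position with V to move:
pass> p1 V@[../../../.#/.#]: V00[#./#./../.#/.#]+1* V01[.#/.#/../.#/.#]+1 V10[../#./#./.#/.#]+1 V11[../.#/.#/.#/.#]+1 V20[../../#./##/.#]-1 V30[../../../##/##]-1
pass> p2 H@[#./#./../.#/.#]: H20[#./#./##/.#/.#]-1*
pass> p3 V@[#./#./##/.#/.#]: V01[##/##/##/.#/.#]+1* V30[#./#./##/##/##]+1
pass> p4 H@[##/##/##/.#/.#] terminal -1; root [../../../.#/.#] d12
for H: play +1, pass -1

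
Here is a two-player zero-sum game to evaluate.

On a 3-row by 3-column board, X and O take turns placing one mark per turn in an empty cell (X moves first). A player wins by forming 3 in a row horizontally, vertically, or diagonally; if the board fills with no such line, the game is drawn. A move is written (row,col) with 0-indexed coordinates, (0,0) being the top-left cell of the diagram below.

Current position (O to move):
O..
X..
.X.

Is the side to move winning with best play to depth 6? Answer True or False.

[O../X../.X.] O move#1: (0,1):-1/OO./X../.X., (0,2):+1/O.O/X../.X.*, (1,1):+0/O../XO./.X., (1,2):+0/O../X.O/.X., (2,0):-1/O../X../OX., (2,2):-1/O../X../.XO
[O.O/X../.X.] X move#2: (0,1):-1/OXO/X../.X.*, (1,1):-1/O.O/XX./.X., (1,2):-1/O.O/X.X/.X., (2,0):-1/O.O/X../XX., (2,2):-1/O.O/X../.XX
[OXO/X../.X.] O move#3: (1,1):+1/OXO/XO./.X.*, (1,2):-1/OXO/X.O/.X., (2,0):-1/OXO/X../OX., (2,2):-1/OXO/X../.XO
[OXO/XO./.X.] X move#4: (1,2):-1/OXO/XOX/.X.*, (2,0):-1/OXO/XO./XX., (2,2):-1/OXO/XO./.XX
[OXO/XOX/.X.] O move#5: (2,0):+1/OXO/XOX/OX.*, (2,2):+1/OXO/XOX/.XO
[OXO/XOX/OX.] end (terminal -1, X#6); searched O../X../.X. to 6

O winning at [O../X../.X.]: True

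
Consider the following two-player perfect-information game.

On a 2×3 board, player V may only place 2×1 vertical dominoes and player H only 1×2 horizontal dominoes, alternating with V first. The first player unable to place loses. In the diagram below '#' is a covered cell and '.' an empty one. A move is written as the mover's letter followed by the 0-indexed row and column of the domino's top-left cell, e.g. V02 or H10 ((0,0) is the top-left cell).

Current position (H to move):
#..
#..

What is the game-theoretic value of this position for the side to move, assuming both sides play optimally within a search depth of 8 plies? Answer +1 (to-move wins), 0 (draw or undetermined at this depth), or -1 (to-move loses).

[#../#..] H move#1: H01:+1/###/#..*, H11:+1/#../###
[###/#..] end (terminal -1, V#2); searched #../#.. to 8

value(#../#.., H) = +1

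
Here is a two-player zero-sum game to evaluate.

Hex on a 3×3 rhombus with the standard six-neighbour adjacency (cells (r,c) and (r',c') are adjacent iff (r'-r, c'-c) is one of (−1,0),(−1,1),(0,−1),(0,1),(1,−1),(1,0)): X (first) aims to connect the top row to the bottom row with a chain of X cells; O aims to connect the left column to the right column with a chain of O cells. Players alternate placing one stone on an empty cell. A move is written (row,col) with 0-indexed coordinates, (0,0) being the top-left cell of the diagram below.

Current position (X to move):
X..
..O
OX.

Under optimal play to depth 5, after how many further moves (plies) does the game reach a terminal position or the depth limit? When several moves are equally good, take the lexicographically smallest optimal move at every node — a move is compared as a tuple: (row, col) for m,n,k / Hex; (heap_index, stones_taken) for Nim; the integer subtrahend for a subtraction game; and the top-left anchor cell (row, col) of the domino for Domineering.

PV length from [X../..O/OX.]: 3 plies

p1 X@[X../..O/OX.]: (0,1)[XX./..O/OX.]-1 (0,2)[X.X/..O/OX.]-1 (1,0)[X../X.O/OX.]-1 (1,1)[X../.XO/OX.]+1* (2,2)[X../..O/OXX]-1
p2 O@[X../.XO/OX.]: (0,1)[XO./.XO/OX.]-1* (0,2)[X.O/.XO/OX.]-1 (1,0)[X../OXO/OX.]-1 (2,2)[X../.XO/OXO]-1
p3 X@[XO./.XO/OX.]: (0,2)[XOX/.XO/OX.]+1* (1,0)[XO./XXO/OX.]+1 (2,2)[XO./.XO/OXX]+1
p4 O@[XOX/.XO/OX.] terminal -1; root [X../..O/OX.] d5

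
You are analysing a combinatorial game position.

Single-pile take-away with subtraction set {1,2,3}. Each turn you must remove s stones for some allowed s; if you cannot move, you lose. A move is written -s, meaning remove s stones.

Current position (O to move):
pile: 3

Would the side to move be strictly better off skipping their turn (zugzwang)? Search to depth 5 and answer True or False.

zugzwang(3, O) = False

[3] O move#1: -1:-1/2, -2:-1/1, -3:+1/0*
[0] end (terminal -1, X#2); searched 3 to 5
suppose O passes — search the same position with X to move:
pass> [3] X move#1: -1:-1/2, -2:-1/1, -3:+1/0*
pass> [0] end (terminal -1, O#2); searched 3 to 5
for O: play +1, pass -1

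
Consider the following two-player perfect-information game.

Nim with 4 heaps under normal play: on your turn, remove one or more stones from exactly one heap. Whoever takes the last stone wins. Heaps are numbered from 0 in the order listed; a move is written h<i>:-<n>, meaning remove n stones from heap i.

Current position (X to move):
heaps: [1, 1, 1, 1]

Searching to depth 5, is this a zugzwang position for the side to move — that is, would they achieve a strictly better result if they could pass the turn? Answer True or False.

zugzwang((1,1,1,1), X) = True

p1 X@[(1,1,1,1)]: h0:-1[(0,1,1,1)]-1* h1:-1[(1,0,1,1)]-1 h2:-1[(1,1,0,1)]-1 h3:-1[(1,1,1,0)]-1
p2 O@[(0,1,1,1)]: h1:-1[(0,0,1,1)]+1* h2:-1[(0,1,0,1)]+1 h3:-1[(0,1,1,0)]+1
p3 X@[(0,0,1,1)]: h2:-1[(0,0,0,1)]-1* h3:-1[(0,0,1,0)]-1
p4 O@[(0,0,0,1)]: h3:-1[(0,0,0,0)]+1*
p5 X@[(0,0,0,0)] terminal -1; root [(1,1,1,1)] d5
suppose X passes — search the same position with O to move:
pass> p1 O@[(1,1,1,1)]: h0:-1[(0,1,1,1)]-1* h1:-1[(1,0,1,1)]-1 h2:-1[(1,1,0,1)]-1 h3:-1[(1,1,1,0)]-1
pass> p2 X@[(0,1,1,1)]: h1:-1[(0,0,1,1)]+1* h2:-1[(0,1,0,1)]+1 h3:-1[(0,1,1,0)]+1
pass> p3 O@[(0,0,1,1)]: h2:-1[(0,0,0,1)]-1* h3:-1[(0,0,1,0)]-1
pass> p4 X@[(0,0,0,1)]: h3:-1[(0,0,0,0)]+1*
pass> p5 O@[(0,0,0,0)] terminal -1; root [(1,1,1,1)] d5
for X: play -1, pass +1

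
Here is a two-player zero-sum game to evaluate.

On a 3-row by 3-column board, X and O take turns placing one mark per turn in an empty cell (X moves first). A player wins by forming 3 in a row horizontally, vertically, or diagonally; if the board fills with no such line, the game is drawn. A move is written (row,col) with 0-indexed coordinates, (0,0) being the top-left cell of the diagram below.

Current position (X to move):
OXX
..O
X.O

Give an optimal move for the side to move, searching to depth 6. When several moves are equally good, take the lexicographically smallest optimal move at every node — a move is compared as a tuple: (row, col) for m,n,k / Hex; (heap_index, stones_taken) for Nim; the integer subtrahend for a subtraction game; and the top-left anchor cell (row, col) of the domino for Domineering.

X's best at [OXX/..O/X.O]: (1,1)

[OXX/..O/X.O] X move#1: (1,0):-1/OXX/X.O/X.O, (1,1):+1/OXX/.XO/X.O*, (2,1):-1/OXX/..O/XXO
[OXX/.XO/X.O] end (terminal -1, O#2); searched OXX/..O/X.O to 6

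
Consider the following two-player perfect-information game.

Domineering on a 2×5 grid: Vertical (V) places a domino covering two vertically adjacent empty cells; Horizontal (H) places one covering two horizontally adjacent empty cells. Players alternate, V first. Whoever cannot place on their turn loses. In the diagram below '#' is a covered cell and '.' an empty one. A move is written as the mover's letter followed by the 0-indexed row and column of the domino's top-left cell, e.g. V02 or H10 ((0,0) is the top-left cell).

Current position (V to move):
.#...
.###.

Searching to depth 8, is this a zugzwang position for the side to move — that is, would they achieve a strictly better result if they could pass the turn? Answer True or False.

[.#.../.###.] V move#1: V00:-1/##.../####., V04:+1/.#..#/.####*
[.#..#/.####] H move#2: H02:-1/.####/.####*
[.####/.####] V move#3: V00:+1/#####/#####*
[#####/#####] end (terminal -1, H#4); searched .#.../.###. to 8
if V skipped the turn, H would face:
~ [.#.../.###.] H move#1: H02:-1/.###./.###.*, H03:-1/.#.##/.###.
~ [.###./.###.] V move#2: V00:+1/####./####.*, V04:+1/.####/.####
~ [####./####.] end (terminal -1, H#3); searched .#.../.###. to 8
compare (V): move=+1 vs pass=+1

zugzwang(.#.../.###., V) = False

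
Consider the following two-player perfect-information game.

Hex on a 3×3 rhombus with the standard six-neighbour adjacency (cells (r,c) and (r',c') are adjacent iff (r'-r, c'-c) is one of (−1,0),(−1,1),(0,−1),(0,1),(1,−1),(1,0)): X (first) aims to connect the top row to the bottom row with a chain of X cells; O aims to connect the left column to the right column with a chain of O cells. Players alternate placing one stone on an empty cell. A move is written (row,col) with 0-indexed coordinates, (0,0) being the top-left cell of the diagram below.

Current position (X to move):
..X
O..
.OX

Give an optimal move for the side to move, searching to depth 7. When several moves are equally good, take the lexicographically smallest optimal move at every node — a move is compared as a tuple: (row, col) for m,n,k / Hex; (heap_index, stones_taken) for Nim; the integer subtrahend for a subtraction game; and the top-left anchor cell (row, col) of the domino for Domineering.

X's best at [..X/O../.OX]: (1,1)

[..X/O../.OX] X move#1: (0,0):-1/X.X/O../.OX, (0,1):-1/.XX/O../.OX, (1,1):+1/..X/OX./.OX*, (1,2):+1/..X/O.X/.OX, (2,0):+1/..X/O../XOX
[..X/OX./.OX] O move#2: (0,0):-1/O.X/OX./.OX*, (0,1):-1/.OX/OX./.OX, (1,2):-1/..X/OXO/.OX, (2,0):-1/..X/OX./OOX
[O.X/OX./.OX] X move#3: (0,1):+1/OXX/OX./.OX*, (1,2):+1/O.X/OXX/.OX, (2,0):+1/O.X/OX./XOX
[OXX/OX./.OX] O move#4: (1,2):-1/OXX/OXO/.OX*, (2,0):-1/OXX/OX./OOX
[OXX/OXO/.OX] X move#5: (2,0):+1/OXX/OXO/XOX*
[OXX/OXO/XOX] end (terminal -1, O#6); searched ..X/O../.OX to 7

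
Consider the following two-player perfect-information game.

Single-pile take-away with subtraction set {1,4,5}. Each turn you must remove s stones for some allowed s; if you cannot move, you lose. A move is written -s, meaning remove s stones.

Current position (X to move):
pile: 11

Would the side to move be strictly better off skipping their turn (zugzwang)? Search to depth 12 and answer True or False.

[11] X move#1: -1:+1/10*, -4:-1/7, -5:-1/6
[10] O move#2: -1:-1/9*, -4:-1/6, -5:-1/5
[9] X move#3: -1:+1/8*, -4:-1/5, -5:-1/4
[8] O move#4: -1:-1/7*, -4:-1/4, -5:-1/3
[7] X move#5: -1:-1/6, -4:-1/3, -5:+1/2*
[2] O move#6: -1:-1/1*
[1] X move#7: -1:+1/0*
[0] end (terminal -1, O#8); searched 11 to 12
if X skipped the turn, O would face:
~ [11] O move#1: -1:+1/10*, -4:-1/7, -5:-1/6
~ [10] X move#2: -1:-1/9*, -4:-1/6, -5:-1/5
~ [9] O move#3: -1:+1/8*, -4:-1/5, -5:-1/4
~ [8] X move#4: -1:-1/7*, -4:-1/4, -5:-1/3
~ [7] O move#5: -1:-1/6, -4:-1/3, -5:+1/2*
~ [2] X move#6: -1:-1/1*
~ [1] O move#7: -1:+1/0*
~ [0] end (terminal -1, X#8); searched 11 to 12
compare (X): move=+1 vs pass=-1

zugzwang(11, X) = False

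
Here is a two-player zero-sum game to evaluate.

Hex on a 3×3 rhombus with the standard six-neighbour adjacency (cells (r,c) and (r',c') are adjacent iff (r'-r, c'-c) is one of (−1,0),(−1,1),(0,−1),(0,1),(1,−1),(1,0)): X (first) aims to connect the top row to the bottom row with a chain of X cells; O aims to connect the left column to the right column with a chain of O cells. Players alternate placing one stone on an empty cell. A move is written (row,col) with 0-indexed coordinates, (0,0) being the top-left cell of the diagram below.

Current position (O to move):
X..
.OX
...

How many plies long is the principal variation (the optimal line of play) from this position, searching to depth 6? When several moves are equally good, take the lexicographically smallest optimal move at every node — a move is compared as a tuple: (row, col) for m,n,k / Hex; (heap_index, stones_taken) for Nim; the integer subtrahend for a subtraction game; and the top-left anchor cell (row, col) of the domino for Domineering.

PV length from [X../.OX/...]: 3 plies

p1 O@[X../.OX/...]: (0,1)[XO./.OX/...]-1 (0,2)[X.O/.OX/...]+1* (1,0)[X../OOX/...]-1 (2,0)[X../.OX/O..]-1 (2,1)[X../.OX/.O.]+1 (2,2)[X../.OX/..O]+1
p2 X@[X.O/.OX/...]: (0,1)[XXO/.OX/...]-1* (1,0)[X.O/XOX/...]-1 (2,0)[X.O/.OX/X..]-1 (2,1)[X.O/.OX/.X.]-1 (2,2)[X.O/.OX/..X]-1
p3 O@[XXO/.OX/...]: (1,0)[XXO/OOX/...]+1* (2,0)[XXO/.OX/O..]+1 (2,1)[XXO/.OX/.O.]+1 (2,2)[XXO/.OX/..O]+1
p4 X@[XXO/OOX/...] terminal -1; root [X../.OX/...] d6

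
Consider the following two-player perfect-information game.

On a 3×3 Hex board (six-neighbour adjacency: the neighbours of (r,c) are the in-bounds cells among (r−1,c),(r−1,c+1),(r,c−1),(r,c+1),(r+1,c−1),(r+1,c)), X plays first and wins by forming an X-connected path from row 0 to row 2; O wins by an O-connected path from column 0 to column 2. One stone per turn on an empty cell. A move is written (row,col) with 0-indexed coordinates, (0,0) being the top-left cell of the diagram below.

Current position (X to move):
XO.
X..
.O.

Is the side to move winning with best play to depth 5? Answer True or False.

ply 1, X at XO./X../.O. | (0,2)=-1→XOX/X../.O.; (1,1)=-1→XO./XX./.O.; (1,2)=+1→XO./X.X/.O.*; (2,0)=+1→XO./X../XO.; (2,2)=+1→XO./X../.OX
ply 2, O at XO./X.X/.O. | (0,2)=-1→XOO/X.X/.O.*; (1,1)=-1→XO./XOX/.O.; (2,0)=-1→XO./X.X/OO.; (2,2)=-1→XO./X.X/.OO
ply 3, X at XOO/X.X/.O. | (1,1)=+1→XOO/XXX/.O.*; (2,0)=+1→XOO/X.X/XO.; (2,2)=+1→XOO/X.X/.OX
ply 4, O at XOO/XXX/.O. | (2,0)=-1→XOO/XXX/OO.*; (2,2)=-1→XOO/XXX/.OO
ply 5, X at XOO/XXX/OO. | (2,2)=+1→XOO/XXX/OOX*
ply 6: XOO/XXX/OOX is terminal -1 (O); from XO./X../.O. depth 5

X winning at [XO./X../.O.]: True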